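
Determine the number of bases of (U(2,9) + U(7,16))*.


(M1+M2)* = M1* + M2*.
M1* = U(7,9), bases: C(9,7) = 36.
M2* = U(9,16), bases: C(16,9) = 11440.
|B(M*)| = 36 * 11440 = 411840.

411840


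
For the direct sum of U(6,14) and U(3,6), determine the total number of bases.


Bases of a direct sum M1 + M2: |B| = |B(M1)| * |B(M2)|.
|B(U(6,14))| = C(14,6) = 3003.
|B(U(3,6))| = C(6,3) = 20.
Total bases = 3003 * 20 = 60060.

60060


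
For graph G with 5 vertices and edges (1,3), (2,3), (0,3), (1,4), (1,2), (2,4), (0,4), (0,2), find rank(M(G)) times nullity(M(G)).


r(M) = |V| - c = 5 - 1 = 4.
nullity = |E| - r(M) = 8 - 4 = 4.
Product = 4 * 4 = 16.

16


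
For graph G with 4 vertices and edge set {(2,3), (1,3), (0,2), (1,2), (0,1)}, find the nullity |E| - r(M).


Cycle rank (nullity) = |E| - r(M) = |E| - (|V| - c).
|E| = 5, |V| = 4, c = 1.
Nullity = 5 - (4 - 1) = 5 - 3 = 2.

2


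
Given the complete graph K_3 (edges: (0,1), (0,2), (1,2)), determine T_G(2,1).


T(K_3; x,y) = x^2 + x + y.
T(2,1) = 4 + 2 + 1 = 7.

7


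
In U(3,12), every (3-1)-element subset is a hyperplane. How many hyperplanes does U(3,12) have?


Hyperplanes of U(3,12) are flats of rank 2.
In a uniform matroid, these are exactly the (2)-element subsets.
Count = C(12,2) = (12 * 11) / (1 * 2) = 66.

66


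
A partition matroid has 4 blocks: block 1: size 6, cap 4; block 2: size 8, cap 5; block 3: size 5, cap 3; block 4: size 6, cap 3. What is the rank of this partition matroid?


Rank of a partition matroid = sum of min(|Si|, ci) for each block.
= min(6,4) + min(8,5) + min(5,3) + min(6,3)
= 4 + 5 + 3 + 3
= 15.

15


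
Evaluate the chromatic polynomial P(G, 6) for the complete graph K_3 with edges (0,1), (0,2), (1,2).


P(K_3, k) = k(k-1)(k-2)...(k-2).
P(6) = (6) * (5) * (4) = 120.

120


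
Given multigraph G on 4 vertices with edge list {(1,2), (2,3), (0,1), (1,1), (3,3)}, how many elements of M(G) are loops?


In a graphic matroid, a loop is a self-loop edge (u,u) with rank 0.
Examining all 5 edges for self-loops...
Self-loops found: (1,1), (3,3)
Number of loops = 2.

2


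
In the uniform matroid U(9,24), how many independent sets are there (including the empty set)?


Independent sets of U(9,24) are all subsets of size <= 9.
Count = C(24,0) + C(24,1) + C(24,2) + C(24,3) + C(24,4) + C(24,5) + C(24,6) + C(24,7) + C(24,8) + C(24,9)
     = 1 + 24 + 276 + 2024 + 10626 + 42504 + 134596 + 346104 + 735471 + 1307504
     = 2579130.

2579130


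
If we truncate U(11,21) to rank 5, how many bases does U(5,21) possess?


Truncating U(11,21) to rank 5 gives U(5,21).
Bases of U(5,21) are all 5-element subsets of 21 elements.
Number of bases = C(21,5) = 21! / (5! * 16!) = 20349.

20349


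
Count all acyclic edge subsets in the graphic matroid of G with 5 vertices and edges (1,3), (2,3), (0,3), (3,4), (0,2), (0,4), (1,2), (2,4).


An independent set in a graphic matroid is an acyclic edge subset.
G has 5 vertices and 8 edges.
Enumerate all 2^8 = 256 subsets, checking for acyclicity.
Total independent sets = 128.

128


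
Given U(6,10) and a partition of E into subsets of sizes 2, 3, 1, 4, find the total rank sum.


r(Ai) = min(|Ai|, 6) for each part.
Sum = min(2,6) + min(3,6) + min(1,6) + min(4,6)
    = 2 + 3 + 1 + 4
    = 10.

10


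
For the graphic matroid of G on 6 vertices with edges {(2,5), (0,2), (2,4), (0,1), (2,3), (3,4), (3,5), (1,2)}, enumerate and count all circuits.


A circuit in a graphic matroid = edge set of a simple cycle.
G has 6 vertices and 8 edges.
Enumerating all minimal edge subsets forming cycles...
Total circuits found: 4.

4


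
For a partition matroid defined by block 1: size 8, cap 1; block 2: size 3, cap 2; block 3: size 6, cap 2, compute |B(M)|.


A basis picks exactly ci elements from block i.
Number of bases = product of C(|Si|, ci).
= C(8,1) * C(3,2) * C(6,2)
= 8 * 3 * 15
= 360.

360


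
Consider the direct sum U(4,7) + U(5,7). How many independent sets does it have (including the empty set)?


For a direct sum, |I(M1+M2)| = |I(M1)| * |I(M2)|.
|I(U(4,7))| = sum C(7,k) for k=0..4 = 99.
|I(U(5,7))| = sum C(7,k) for k=0..5 = 120.
Total = 99 * 120 = 11880.

11880


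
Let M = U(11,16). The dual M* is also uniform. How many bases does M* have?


The dual of U(r,n) is U(n-r, n) = U(5,16).
Bases of U(5,16) are all (5)-element subsets.
|B(M*)| = C(16,5) = 16! / (5! * 11!) = 4368.

4368


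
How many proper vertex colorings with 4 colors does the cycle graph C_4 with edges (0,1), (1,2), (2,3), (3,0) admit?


P(C_4, k) = (k-1)^4 + (-1)^4*(k-1).
P(4) = (3)^4 + 3
= 81 + 3 = 84.

84


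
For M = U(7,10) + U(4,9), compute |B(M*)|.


(M1+M2)* = M1* + M2*.
M1* = U(3,10), bases: C(10,3) = 120.
M2* = U(5,9), bases: C(9,5) = 126.
|B(M*)| = 120 * 126 = 15120.

15120


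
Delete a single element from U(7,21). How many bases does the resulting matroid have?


Deleting e from U(7,21) gives U(7,20) since n > r.
Bases of U(7,20) = C(20,7) = 77520.

77520


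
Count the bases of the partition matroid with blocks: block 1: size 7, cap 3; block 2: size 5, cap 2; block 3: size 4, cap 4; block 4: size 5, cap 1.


A basis picks exactly ci elements from block i.
Number of bases = product of C(|Si|, ci).
= C(7,3) * C(5,2) * C(4,4) * C(5,1)
= 35 * 10 * 1 * 5
= 1750.

1750


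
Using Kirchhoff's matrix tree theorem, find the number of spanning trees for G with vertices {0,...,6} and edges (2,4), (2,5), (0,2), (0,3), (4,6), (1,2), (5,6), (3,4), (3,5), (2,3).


By Kirchhoff's matrix tree theorem, the number of spanning trees equals
the determinant of any cofactor of the Laplacian matrix L.
G has 7 vertices and 10 edges.
Computing the (6 x 6) cofactor determinant gives 60.

60


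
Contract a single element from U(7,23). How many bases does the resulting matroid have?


Contracting e from U(7,23) gives U(6,22).
Bases of U(6,22) = (22 choose 6) = 74613.

74613


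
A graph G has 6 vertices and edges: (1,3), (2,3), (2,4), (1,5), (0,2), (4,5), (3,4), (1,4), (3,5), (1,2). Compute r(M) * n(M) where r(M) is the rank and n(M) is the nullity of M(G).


r(M) = |V| - c = 6 - 1 = 5.
nullity = |E| - r(M) = 10 - 5 = 5.
Product = 5 * 5 = 25.

25


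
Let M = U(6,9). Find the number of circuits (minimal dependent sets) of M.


In U(6,9), circuits are the (7)-element subsets.
Any set of 7 elements is dependent, and removing any one element gives
an independent set of size 6, so it is a minimal dependent set.
Number of circuits = C(9,7) = 36.

36


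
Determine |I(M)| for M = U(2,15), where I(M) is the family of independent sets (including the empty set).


Independent sets of U(2,15) are all subsets of size <= 2.
Count = C(15,0) + C(15,1) + C(15,2)
     = 1 + 15 + 105
     = 121.

121


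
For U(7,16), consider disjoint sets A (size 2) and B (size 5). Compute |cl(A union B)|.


|A union B| = 2 + 5 = 7 (disjoint).
In U(7,16), cl(S) = S if |S| < 7, else cl(S) = E.
Since 7 >= 7, cl(A union B) = E.
|cl(A union B)| = 16.

16


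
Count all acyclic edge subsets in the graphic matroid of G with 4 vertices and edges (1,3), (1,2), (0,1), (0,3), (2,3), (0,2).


An independent set in a graphic matroid is an acyclic edge subset.
G has 4 vertices and 6 edges.
Enumerate all 2^6 = 64 subsets, checking for acyclicity.
Total independent sets = 38.

38


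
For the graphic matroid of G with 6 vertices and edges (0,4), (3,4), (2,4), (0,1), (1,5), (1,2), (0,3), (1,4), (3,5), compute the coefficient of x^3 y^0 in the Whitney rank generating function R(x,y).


R(x,y) = sum over A in 2^E of x^(r(E)-r(A)) * y^(|A|-r(A)).
G has 6 vertices, 9 edges. r(E) = 5.
Enumerate all 2^9 = 512 subsets.
Count subsets with r(E)-r(A)=3 and |A|-r(A)=0: 36.

36


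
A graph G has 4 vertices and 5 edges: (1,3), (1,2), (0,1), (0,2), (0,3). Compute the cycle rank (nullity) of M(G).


Cycle rank (nullity) = |E| - r(M) = |E| - (|V| - c).
|E| = 5, |V| = 4, c = 1.
Nullity = 5 - (4 - 1) = 5 - 3 = 2.

2


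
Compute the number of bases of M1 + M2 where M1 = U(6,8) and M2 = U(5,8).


Bases of a direct sum M1 + M2: |B| = |B(M1)| * |B(M2)|.
|B(U(6,8))| = C(8,6) = 28.
|B(U(5,8))| = C(8,5) = 56.
Total bases = 28 * 56 = 1568.

1568


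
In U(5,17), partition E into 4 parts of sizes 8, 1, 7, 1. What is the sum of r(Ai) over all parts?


r(Ai) = min(|Ai|, 5) for each part.
Sum = min(8,5) + min(1,5) + min(7,5) + min(1,5)
    = 5 + 1 + 5 + 1
    = 12.

12


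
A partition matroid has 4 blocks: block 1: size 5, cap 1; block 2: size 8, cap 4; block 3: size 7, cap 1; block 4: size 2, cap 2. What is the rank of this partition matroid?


Rank of a partition matroid = sum of min(|Si|, ci) for each block.
= min(5,1) + min(8,4) + min(7,1) + min(2,2)
= 1 + 4 + 1 + 2
= 8.

8


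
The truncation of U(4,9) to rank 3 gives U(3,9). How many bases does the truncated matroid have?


Truncating U(4,9) to rank 3 gives U(3,9).
Bases of U(3,9) are all 3-element subsets of 9 elements.
Number of bases = C(9,3) = (9 * 8 * 7) / (1 * 2 * 3) = 84.

84


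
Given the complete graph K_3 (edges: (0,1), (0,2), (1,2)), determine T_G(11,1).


T(K_3; x,y) = x^2 + x + y.
T(11,1) = 121 + 11 + 1 = 133.

133


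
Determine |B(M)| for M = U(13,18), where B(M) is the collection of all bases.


Bases of U(13,18) are all 13-element subsets of the 18-element ground set.
Number of bases = C(18,13).
(18 choose 13) = 8568.

8568


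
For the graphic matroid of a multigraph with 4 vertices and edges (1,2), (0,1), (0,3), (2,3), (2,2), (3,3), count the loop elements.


In a graphic matroid, a loop is a self-loop edge (u,u) with rank 0.
Examining all 6 edges for self-loops...
Self-loops found: (2,2), (3,3)
Number of loops = 2.

2


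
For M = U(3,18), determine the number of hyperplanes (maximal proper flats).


Hyperplanes of U(3,18) are flats of rank 2.
In a uniform matroid, these are exactly the (2)-element subsets.
Count = C(18,2) = 18! / (2! * 16!) = 153.

153


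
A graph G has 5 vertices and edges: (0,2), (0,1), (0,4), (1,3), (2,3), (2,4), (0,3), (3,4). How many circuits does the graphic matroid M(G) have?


A circuit in a graphic matroid = edge set of a simple cycle.
G has 5 vertices and 8 edges.
Enumerating all minimal edge subsets forming cycles...
Total circuits found: 12.

12


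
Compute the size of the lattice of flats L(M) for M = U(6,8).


Flats of U(6,8): every subset of size < 6 is a flat, plus E itself.
Count = (8 choose 0) + (8 choose 1) + (8 choose 2) + (8 choose 3) + (8 choose 4) + (8 choose 5) + 1
     = 1 + 8 + 28 + 56 + 70 + 56 + 1
     = 220.

220


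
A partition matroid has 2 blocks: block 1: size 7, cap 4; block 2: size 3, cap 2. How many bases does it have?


A basis picks exactly ci elements from block i.
Number of bases = product of C(|Si|, ci).
= C(7,4) * C(3,2)
= 35 * 3
= 105.

105


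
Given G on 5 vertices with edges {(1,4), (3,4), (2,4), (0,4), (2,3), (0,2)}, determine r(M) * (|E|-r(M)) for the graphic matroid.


r(M) = |V| - c = 5 - 1 = 4.
nullity = |E| - r(M) = 6 - 4 = 2.
Product = 4 * 2 = 8.

8


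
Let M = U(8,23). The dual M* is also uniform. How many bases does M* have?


The dual of U(r,n) is U(n-r, n) = U(15,23).
Bases of U(15,23) are all (15)-element subsets.
|B(M*)| = C(23,15) = 23! / (15! * 8!) = 490314.

490314


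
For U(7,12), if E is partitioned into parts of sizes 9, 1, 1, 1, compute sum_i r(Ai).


r(Ai) = min(|Ai|, 7) for each part.
Sum = min(9,7) + min(1,7) + min(1,7) + min(1,7)
    = 7 + 1 + 1 + 1
    = 10.

10


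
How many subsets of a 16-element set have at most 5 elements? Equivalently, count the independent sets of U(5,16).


Independent sets of U(5,16) are all subsets of size <= 5.
Count = C(16,0) + C(16,1) + C(16,2) + C(16,3) + C(16,4) + C(16,5)
     = 1 + 16 + 120 + 560 + 1820 + 4368
     = 6885.

6885


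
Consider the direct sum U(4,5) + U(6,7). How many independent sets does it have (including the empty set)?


For a direct sum, |I(M1+M2)| = |I(M1)| * |I(M2)|.
|I(U(4,5))| = sum C(5,k) for k=0..4 = 31.
|I(U(6,7))| = sum C(7,k) for k=0..6 = 127.
Total = 31 * 127 = 3937.

3937


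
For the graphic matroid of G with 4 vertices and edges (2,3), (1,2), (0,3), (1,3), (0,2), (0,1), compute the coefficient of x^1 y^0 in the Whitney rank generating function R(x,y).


R(x,y) = sum over A in 2^E of x^(r(E)-r(A)) * y^(|A|-r(A)).
G has 4 vertices, 6 edges. r(E) = 3.
Enumerate all 2^6 = 64 subsets.
Count subsets with r(E)-r(A)=1 and |A|-r(A)=0: 15.

15


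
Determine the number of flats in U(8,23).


Flats of U(8,23): every subset of size < 8 is a flat, plus E itself.
Count = (23 choose 0) + (23 choose 1) + (23 choose 2) + (23 choose 3) + (23 choose 4) + (23 choose 5) + (23 choose 6) + (23 choose 7) + 1
     = 1 + 23 + 253 + 1771 + 8855 + 33649 + 100947 + 245157 + 1
     = 390657.

390657


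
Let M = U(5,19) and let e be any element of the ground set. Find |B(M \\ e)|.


Deleting e from U(5,19) gives U(5,18) since n > r.
Bases of U(5,18) = (18 choose 5) = 8568.

8568


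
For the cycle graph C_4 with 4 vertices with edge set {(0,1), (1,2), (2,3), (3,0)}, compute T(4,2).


T(C_4; x,y) = x + x^2 + ... + x^(3) + y.
T(4,2) = 4^1 + 4^2 + 4^3 + 2
= 4 + 16 + 64 + 2
= 86.

86


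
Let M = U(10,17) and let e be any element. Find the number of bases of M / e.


Contracting e from U(10,17) gives U(9,16).
Bases of U(9,16) = (16 choose 9) = 11440.

11440


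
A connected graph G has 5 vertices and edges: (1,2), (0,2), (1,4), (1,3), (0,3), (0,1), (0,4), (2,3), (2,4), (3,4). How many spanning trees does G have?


By Kirchhoff's matrix tree theorem, the number of spanning trees equals
the determinant of any cofactor of the Laplacian matrix L.
G has 5 vertices and 10 edges.
Computing the (4 x 4) cofactor determinant gives 125.

125


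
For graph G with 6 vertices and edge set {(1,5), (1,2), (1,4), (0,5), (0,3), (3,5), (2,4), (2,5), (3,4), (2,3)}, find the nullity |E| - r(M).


Cycle rank (nullity) = |E| - r(M) = |E| - (|V| - c).
|E| = 10, |V| = 6, c = 1.
Nullity = 10 - (6 - 1) = 10 - 5 = 5.

5


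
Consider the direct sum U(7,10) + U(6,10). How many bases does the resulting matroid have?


Bases of a direct sum M1 + M2: |B| = |B(M1)| * |B(M2)|.
|B(U(7,10))| = C(10,7) = 120.
|B(U(6,10))| = C(10,6) = 210.
Total bases = 120 * 210 = 25200.

25200


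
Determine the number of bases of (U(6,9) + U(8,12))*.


(M1+M2)* = M1* + M2*.
M1* = U(3,9), bases: C(9,3) = 84.
M2* = U(4,12), bases: C(12,4) = 495.
|B(M*)| = 84 * 495 = 41580.

41580


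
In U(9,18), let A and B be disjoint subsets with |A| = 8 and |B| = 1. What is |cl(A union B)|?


|A union B| = 8 + 1 = 9 (disjoint).
In U(9,18), cl(S) = S if |S| < 9, else cl(S) = E.
Since 9 >= 9, cl(A union B) = E.
|cl(A union B)| = 18.

18


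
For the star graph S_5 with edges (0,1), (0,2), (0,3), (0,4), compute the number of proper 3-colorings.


P(tree, k) = k * (k-1)^(4) for any tree on 5 vertices.
P(3) = 3 * 2^4 = 3 * 16 = 48.

48


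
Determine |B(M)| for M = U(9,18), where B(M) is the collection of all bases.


Bases of U(9,18) are all 9-element subsets of the 18-element ground set.
Number of bases = C(18,9).
C(18,9) = 48620.

48620


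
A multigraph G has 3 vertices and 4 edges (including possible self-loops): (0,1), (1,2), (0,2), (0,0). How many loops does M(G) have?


In a graphic matroid, a loop is a self-loop edge (u,u) with rank 0.
Examining all 4 edges for self-loops...
Self-loops found: (0,0)
Number of loops = 1.

1


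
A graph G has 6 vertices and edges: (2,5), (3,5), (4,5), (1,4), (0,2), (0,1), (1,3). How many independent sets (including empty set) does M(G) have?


An independent set in a graphic matroid is an acyclic edge subset.
G has 6 vertices and 7 edges.
Enumerate all 2^7 = 128 subsets, checking for acyclicity.
Total independent sets = 114.

114


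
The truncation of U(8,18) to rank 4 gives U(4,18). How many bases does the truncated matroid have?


Truncating U(8,18) to rank 4 gives U(4,18).
Bases of U(4,18) are all 4-element subsets of 18 elements.
Number of bases = C(18,4) = (18 * 17 * 16 * 15) / (1 * 2 * 3 * 4) = 3060.

3060


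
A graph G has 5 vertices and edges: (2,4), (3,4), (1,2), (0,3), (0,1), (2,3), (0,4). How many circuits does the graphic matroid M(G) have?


A circuit in a graphic matroid = edge set of a simple cycle.
G has 5 vertices and 7 edges.
Enumerating all minimal edge subsets forming cycles...
Total circuits found: 7.

7


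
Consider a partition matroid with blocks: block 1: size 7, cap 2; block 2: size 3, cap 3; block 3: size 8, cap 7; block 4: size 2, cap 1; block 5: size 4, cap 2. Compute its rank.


Rank of a partition matroid = sum of min(|Si|, ci) for each block.
= min(7,2) + min(3,3) + min(8,7) + min(2,1) + min(4,2)
= 2 + 3 + 7 + 1 + 2
= 15.

15


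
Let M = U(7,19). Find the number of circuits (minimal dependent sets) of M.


In U(7,19), circuits are the (8)-element subsets.
Any set of 8 elements is dependent, and removing any one element gives
an independent set of size 7, so it is a minimal dependent set.
Number of circuits = C(19,8) = 19! / (8! * 11!) = 75582.

75582


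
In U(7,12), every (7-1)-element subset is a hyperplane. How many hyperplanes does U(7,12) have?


Hyperplanes of U(7,12) are flats of rank 6.
In a uniform matroid, these are exactly the (6)-element subsets.
Count = (12 choose 6) = 924.

924


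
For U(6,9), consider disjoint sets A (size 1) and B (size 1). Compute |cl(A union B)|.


|A union B| = 1 + 1 = 2 (disjoint).
In U(6,9), cl(S) = S if |S| < 6, else cl(S) = E.
Since 2 < 6, cl(A union B) = A union B.
|cl(A union B)| = 2.

2


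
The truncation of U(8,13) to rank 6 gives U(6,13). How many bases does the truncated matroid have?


Truncating U(8,13) to rank 6 gives U(6,13).
Bases of U(6,13) are all 6-element subsets of 13 elements.
Number of bases = C(13,6) = 13! / (6! * 7!) = 1716.

1716


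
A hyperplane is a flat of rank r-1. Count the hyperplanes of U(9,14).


Hyperplanes of U(9,14) are flats of rank 8.
In a uniform matroid, these are exactly the (8)-element subsets.
Count = (14 choose 8) = 3003.

3003


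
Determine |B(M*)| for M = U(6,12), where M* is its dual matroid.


The dual of U(r,n) is U(n-r, n) = U(6,12).
Bases of U(6,12) are all (6)-element subsets.
|B(M*)| = (12 choose 6) = 924.

924


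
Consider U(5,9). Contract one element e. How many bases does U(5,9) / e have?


Contracting e from U(5,9) gives U(4,8).
Bases of U(4,8) = (8 choose 4) = 70.

70


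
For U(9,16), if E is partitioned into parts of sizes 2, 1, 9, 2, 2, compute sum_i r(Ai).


r(Ai) = min(|Ai|, 9) for each part.
Sum = min(2,9) + min(1,9) + min(9,9) + min(2,9) + min(2,9)
    = 2 + 1 + 9 + 2 + 2
    = 16.

16


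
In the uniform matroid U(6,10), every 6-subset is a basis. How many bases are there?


Bases of U(6,10) are all 6-element subsets of the 10-element ground set.
Number of bases = C(10,6).
C(10,6) = 10! / (6! * 4!) = 210.

210


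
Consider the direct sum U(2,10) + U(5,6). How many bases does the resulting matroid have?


Bases of a direct sum M1 + M2: |B| = |B(M1)| * |B(M2)|.
|B(U(2,10))| = C(10,2) = 45.
|B(U(5,6))| = C(6,5) = 6.
Total bases = 45 * 6 = 270.

270


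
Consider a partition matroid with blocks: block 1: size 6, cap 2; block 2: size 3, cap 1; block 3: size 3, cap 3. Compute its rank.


Rank of a partition matroid = sum of min(|Si|, ci) for each block.
= min(6,2) + min(3,1) + min(3,3)
= 2 + 1 + 3
= 6.

6


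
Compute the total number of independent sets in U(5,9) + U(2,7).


For a direct sum, |I(M1+M2)| = |I(M1)| * |I(M2)|.
|I(U(5,9))| = sum C(9,k) for k=0..5 = 382.
|I(U(2,7))| = sum C(7,k) for k=0..2 = 29.
Total = 382 * 29 = 11078.

11078


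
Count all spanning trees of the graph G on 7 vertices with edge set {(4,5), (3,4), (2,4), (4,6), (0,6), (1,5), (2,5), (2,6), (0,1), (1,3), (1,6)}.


By Kirchhoff's matrix tree theorem, the number of spanning trees equals
the determinant of any cofactor of the Laplacian matrix L.
G has 7 vertices and 11 edges.
Computing the (6 x 6) cofactor determinant gives 178.

178


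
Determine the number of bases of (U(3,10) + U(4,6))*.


(M1+M2)* = M1* + M2*.
M1* = U(7,10), bases: C(10,7) = 120.
M2* = U(2,6), bases: C(6,2) = 15.
|B(M*)| = 120 * 15 = 1800.

1800


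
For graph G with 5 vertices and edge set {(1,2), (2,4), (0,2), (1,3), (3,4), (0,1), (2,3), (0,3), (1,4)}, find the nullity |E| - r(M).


Cycle rank (nullity) = |E| - r(M) = |E| - (|V| - c).
|E| = 9, |V| = 5, c = 1.
Nullity = 9 - (5 - 1) = 9 - 4 = 5.

5


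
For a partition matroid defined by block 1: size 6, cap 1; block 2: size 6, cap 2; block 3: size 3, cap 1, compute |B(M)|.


A basis picks exactly ci elements from block i.
Number of bases = product of C(|Si|, ci).
= C(6,1) * C(6,2) * C(3,1)
= 6 * 15 * 3
= 270.

270


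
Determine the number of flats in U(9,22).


Flats of U(9,22): every subset of size < 9 is a flat, plus E itself.
Count = (22 choose 0) + (22 choose 1) + (22 choose 2) + (22 choose 3) + (22 choose 4) + (22 choose 5) + (22 choose 6) + (22 choose 7) + (22 choose 8) + 1
     = 1 + 22 + 231 + 1540 + 7315 + 26334 + 74613 + 170544 + 319770 + 1
     = 600371.

600371


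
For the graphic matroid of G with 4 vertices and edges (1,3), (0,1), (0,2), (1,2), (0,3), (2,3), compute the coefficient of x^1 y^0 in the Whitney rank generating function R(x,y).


R(x,y) = sum over A in 2^E of x^(r(E)-r(A)) * y^(|A|-r(A)).
G has 4 vertices, 6 edges. r(E) = 3.
Enumerate all 2^6 = 64 subsets.
Count subsets with r(E)-r(A)=1 and |A|-r(A)=0: 15.

15


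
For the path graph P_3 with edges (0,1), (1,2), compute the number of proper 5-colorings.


P(P_3, k) = k * (k-1)^(2).
P(5) = 5 * 4^2 = 5 * 16 = 80.

80


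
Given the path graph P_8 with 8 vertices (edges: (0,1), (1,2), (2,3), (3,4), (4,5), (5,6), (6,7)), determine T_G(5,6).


A path on 8 vertices is a tree with 7 edges.
T(x,y) = x^(7) for any tree.
T(5,6) = 5^7 = 78125.

78125


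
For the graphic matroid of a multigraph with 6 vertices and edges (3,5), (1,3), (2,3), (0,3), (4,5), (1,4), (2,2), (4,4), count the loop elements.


In a graphic matroid, a loop is a self-loop edge (u,u) with rank 0.
Examining all 8 edges for self-loops...
Self-loops found: (2,2), (4,4)
Number of loops = 2.

2


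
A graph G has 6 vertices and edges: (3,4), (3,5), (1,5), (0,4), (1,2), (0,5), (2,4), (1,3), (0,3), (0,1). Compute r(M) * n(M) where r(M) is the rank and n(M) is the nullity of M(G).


r(M) = |V| - c = 6 - 1 = 5.
nullity = |E| - r(M) = 10 - 5 = 5.
Product = 5 * 5 = 25.

25


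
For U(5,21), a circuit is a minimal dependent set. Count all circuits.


In U(5,21), circuits are the (6)-element subsets.
Any set of 6 elements is dependent, and removing any one element gives
an independent set of size 5, so it is a minimal dependent set.
Number of circuits = C(21,6) = 54264.

54264


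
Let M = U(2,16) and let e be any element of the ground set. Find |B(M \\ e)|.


Deleting e from U(2,16) gives U(2,15) since n > r.
Bases of U(2,15) = (15 choose 2) = 105.

105


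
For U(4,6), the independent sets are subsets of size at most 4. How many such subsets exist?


Independent sets of U(4,6) are all subsets of size <= 4.
Count = (6 choose 0) + (6 choose 1) + (6 choose 2) + (6 choose 3) + (6 choose 4)
     = 1 + 6 + 15 + 20 + 15
     = 57.

57


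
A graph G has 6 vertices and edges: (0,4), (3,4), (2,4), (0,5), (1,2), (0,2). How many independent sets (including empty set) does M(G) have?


An independent set in a graphic matroid is an acyclic edge subset.
G has 6 vertices and 6 edges.
Enumerate all 2^6 = 64 subsets, checking for acyclicity.
Total independent sets = 56.

56


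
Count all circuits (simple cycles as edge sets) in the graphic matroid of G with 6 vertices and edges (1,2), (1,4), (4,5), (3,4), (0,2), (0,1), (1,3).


A circuit in a graphic matroid = edge set of a simple cycle.
G has 6 vertices and 7 edges.
Enumerating all minimal edge subsets forming cycles...
Total circuits found: 2.

2


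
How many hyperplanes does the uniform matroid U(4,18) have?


Hyperplanes of U(4,18) are flats of rank 3.
In a uniform matroid, these are exactly the (3)-element subsets.
Count = C(18,3) = (18 * 17 * 16) / (1 * 2 * 3) = 816.

816


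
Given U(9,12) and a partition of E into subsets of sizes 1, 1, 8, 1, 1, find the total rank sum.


r(Ai) = min(|Ai|, 9) for each part.
Sum = min(1,9) + min(1,9) + min(8,9) + min(1,9) + min(1,9)
    = 1 + 1 + 8 + 1 + 1
    = 12.

12


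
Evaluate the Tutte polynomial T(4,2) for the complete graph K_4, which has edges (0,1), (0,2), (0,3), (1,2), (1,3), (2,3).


T(K_4; x,y) = x^3 + 3x^2 + 4xy + 2x + y^3 + 3y^2 + 2y.
Substituting x=4, y=2:
= 64 + 48 + 32 + 8 + 8 + 12 + 4
= 176.

176


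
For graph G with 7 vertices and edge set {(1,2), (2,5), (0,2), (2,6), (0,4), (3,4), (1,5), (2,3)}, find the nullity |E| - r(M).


Cycle rank (nullity) = |E| - r(M) = |E| - (|V| - c).
|E| = 8, |V| = 7, c = 1.
Nullity = 8 - (7 - 1) = 8 - 6 = 2.

2


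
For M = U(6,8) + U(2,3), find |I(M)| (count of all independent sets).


For a direct sum, |I(M1+M2)| = |I(M1)| * |I(M2)|.
|I(U(6,8))| = sum C(8,k) for k=0..6 = 247.
|I(U(2,3))| = sum C(3,k) for k=0..2 = 7.
Total = 247 * 7 = 1729.

1729


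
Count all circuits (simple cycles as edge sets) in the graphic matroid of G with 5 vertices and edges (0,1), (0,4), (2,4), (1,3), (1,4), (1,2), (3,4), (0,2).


A circuit in a graphic matroid = edge set of a simple cycle.
G has 5 vertices and 8 edges.
Enumerating all minimal edge subsets forming cycles...
Total circuits found: 12.

12


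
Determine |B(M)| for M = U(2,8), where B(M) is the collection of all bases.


Bases of U(2,8) are all 2-element subsets of the 8-element ground set.
Number of bases = C(8,2).
C(8,2) = (8 * 7) / (1 * 2) = 28.

28


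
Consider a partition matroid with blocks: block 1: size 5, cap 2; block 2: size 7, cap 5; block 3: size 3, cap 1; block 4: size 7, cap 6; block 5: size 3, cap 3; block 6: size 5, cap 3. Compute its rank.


Rank of a partition matroid = sum of min(|Si|, ci) for each block.
= min(5,2) + min(7,5) + min(3,1) + min(7,6) + min(3,3) + min(5,3)
= 2 + 5 + 1 + 6 + 3 + 3
= 20.

20


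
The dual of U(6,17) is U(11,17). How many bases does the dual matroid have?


The dual of U(r,n) is U(n-r, n) = U(11,17).
Bases of U(11,17) are all (11)-element subsets.
|B(M*)| = C(17,11) = 17! / (11! * 6!) = 12376.

12376


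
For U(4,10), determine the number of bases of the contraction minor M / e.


Contracting e from U(4,10) gives U(3,9).
Bases of U(3,9) = (9 choose 3) = 84.

84


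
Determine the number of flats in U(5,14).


Flats of U(5,14): every subset of size < 5 is a flat, plus E itself.
Count = (14 choose 0) + (14 choose 1) + (14 choose 2) + (14 choose 3) + (14 choose 4) + 1
     = 1 + 14 + 91 + 364 + 1001 + 1
     = 1472.

1472


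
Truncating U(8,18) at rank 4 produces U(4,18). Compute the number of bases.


Truncating U(8,18) to rank 4 gives U(4,18).
Bases of U(4,18) are all 4-element subsets of 18 elements.
Number of bases = C(18,4) = (18 * 17 * 16 * 15) / (1 * 2 * 3 * 4) = 3060.

3060


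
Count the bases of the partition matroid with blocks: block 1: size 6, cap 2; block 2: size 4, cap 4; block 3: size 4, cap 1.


A basis picks exactly ci elements from block i.
Number of bases = product of C(|Si|, ci).
= C(6,2) * C(4,4) * C(4,1)
= 15 * 1 * 4
= 60.

60


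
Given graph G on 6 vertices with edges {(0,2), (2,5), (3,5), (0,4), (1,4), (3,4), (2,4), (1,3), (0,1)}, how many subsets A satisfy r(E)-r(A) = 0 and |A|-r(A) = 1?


R(x,y) = sum over A in 2^E of x^(r(E)-r(A)) * y^(|A|-r(A)).
G has 6 vertices, 9 edges. r(E) = 5.
Enumerate all 2^9 = 512 subsets.
Count subsets with r(E)-r(A)=0 and |A|-r(A)=1: 71.

71


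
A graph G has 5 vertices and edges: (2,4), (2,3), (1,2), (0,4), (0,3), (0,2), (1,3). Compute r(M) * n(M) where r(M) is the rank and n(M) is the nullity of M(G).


r(M) = |V| - c = 5 - 1 = 4.
nullity = |E| - r(M) = 7 - 4 = 3.
Product = 4 * 3 = 12.

12


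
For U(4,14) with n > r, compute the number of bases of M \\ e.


Deleting e from U(4,14) gives U(4,13) since n > r.
Bases of U(4,13) = (13 choose 4) = 715.

715


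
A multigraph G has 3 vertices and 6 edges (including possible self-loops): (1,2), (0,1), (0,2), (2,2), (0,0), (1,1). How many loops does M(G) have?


In a graphic matroid, a loop is a self-loop edge (u,u) with rank 0.
Examining all 6 edges for self-loops...
Self-loops found: (2,2), (0,0), (1,1)
Number of loops = 3.

3


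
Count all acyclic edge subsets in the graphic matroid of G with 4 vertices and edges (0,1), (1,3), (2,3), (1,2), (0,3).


An independent set in a graphic matroid is an acyclic edge subset.
G has 4 vertices and 5 edges.
Enumerate all 2^5 = 32 subsets, checking for acyclicity.
Total independent sets = 24.

24


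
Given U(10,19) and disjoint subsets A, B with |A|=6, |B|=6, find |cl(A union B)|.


|A union B| = 6 + 6 = 12 (disjoint).
In U(10,19), cl(S) = S if |S| < 10, else cl(S) = E.
Since 12 >= 10, cl(A union B) = E.
|cl(A union B)| = 19.

19


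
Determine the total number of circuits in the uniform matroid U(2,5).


In U(2,5), circuits are the (3)-element subsets.
Any set of 3 elements is dependent, and removing any one element gives
an independent set of size 2, so it is a minimal dependent set.
Number of circuits = C(5,3) = (5 * 4 * 3) / (1 * 2 * 3) = 10.

10


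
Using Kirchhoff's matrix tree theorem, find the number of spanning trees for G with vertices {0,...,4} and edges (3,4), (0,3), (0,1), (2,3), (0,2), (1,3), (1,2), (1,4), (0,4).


By Kirchhoff's matrix tree theorem, the number of spanning trees equals
the determinant of any cofactor of the Laplacian matrix L.
G has 5 vertices and 9 edges.
Computing the (4 x 4) cofactor determinant gives 75.

75


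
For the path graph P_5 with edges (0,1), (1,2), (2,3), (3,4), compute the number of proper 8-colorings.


P(P_5, k) = k * (k-1)^(4).
P(8) = 8 * 7^4 = 8 * 2401 = 19208.

19208


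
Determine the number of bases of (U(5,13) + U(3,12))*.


(M1+M2)* = M1* + M2*.
M1* = U(8,13), bases: C(13,8) = 1287.
M2* = U(9,12), bases: C(12,9) = 220.
|B(M*)| = 1287 * 220 = 283140.

283140


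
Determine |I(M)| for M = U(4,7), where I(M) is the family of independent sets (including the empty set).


Independent sets of U(4,7) are all subsets of size <= 4.
Count = C(7,0) + C(7,1) + C(7,2) + C(7,3) + C(7,4)
     = 1 + 7 + 21 + 35 + 35
     = 99.

99


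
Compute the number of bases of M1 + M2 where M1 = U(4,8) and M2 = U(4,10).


Bases of a direct sum M1 + M2: |B| = |B(M1)| * |B(M2)|.
|B(U(4,8))| = C(8,4) = 70.
|B(U(4,10))| = C(10,4) = 210.
Total bases = 70 * 210 = 14700.

14700


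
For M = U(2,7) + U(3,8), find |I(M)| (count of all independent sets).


For a direct sum, |I(M1+M2)| = |I(M1)| * |I(M2)|.
|I(U(2,7))| = sum C(7,k) for k=0..2 = 29.
|I(U(3,8))| = sum C(8,k) for k=0..3 = 93.
Total = 29 * 93 = 2697.

2697


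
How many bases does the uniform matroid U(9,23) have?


Bases of U(9,23) are all 9-element subsets of the 23-element ground set.
Number of bases = C(23,9).
C(23,9) = 23! / (9! * 14!) = 817190.

817190


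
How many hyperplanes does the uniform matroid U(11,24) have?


Hyperplanes of U(11,24) are flats of rank 10.
In a uniform matroid, these are exactly the (10)-element subsets.
Count = C(24,10) = 1961256.

1961256


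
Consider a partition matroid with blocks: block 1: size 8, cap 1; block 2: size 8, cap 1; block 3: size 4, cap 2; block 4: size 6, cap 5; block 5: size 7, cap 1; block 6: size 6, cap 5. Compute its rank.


Rank of a partition matroid = sum of min(|Si|, ci) for each block.
= min(8,1) + min(8,1) + min(4,2) + min(6,5) + min(7,1) + min(6,5)
= 1 + 1 + 2 + 5 + 1 + 5
= 15.

15


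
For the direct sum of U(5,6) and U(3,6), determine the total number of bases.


Bases of a direct sum M1 + M2: |B| = |B(M1)| * |B(M2)|.
|B(U(5,6))| = C(6,5) = 6.
|B(U(3,6))| = C(6,3) = 20.
Total bases = 6 * 20 = 120.

120


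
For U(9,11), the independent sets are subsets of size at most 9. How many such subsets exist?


Independent sets of U(9,11) are all subsets of size <= 9.
Count = C(11,0) + C(11,1) + C(11,2) + C(11,3) + C(11,4) + C(11,5) + C(11,6) + C(11,7) + C(11,8) + C(11,9)
     = 1 + 11 + 55 + 165 + 330 + 462 + 462 + 330 + 165 + 55
     = 2036.

2036


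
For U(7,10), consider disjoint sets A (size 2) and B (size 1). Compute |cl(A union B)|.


|A union B| = 2 + 1 = 3 (disjoint).
In U(7,10), cl(S) = S if |S| < 7, else cl(S) = E.
Since 3 < 7, cl(A union B) = A union B.
|cl(A union B)| = 3.

3


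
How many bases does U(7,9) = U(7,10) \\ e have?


Deleting e from U(7,10) gives U(7,9) since n > r.
Bases of U(7,9) = C(9,7) = 36.

36


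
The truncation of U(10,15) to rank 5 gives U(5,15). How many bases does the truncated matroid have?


Truncating U(10,15) to rank 5 gives U(5,15).
Bases of U(5,15) are all 5-element subsets of 15 elements.
Number of bases = (15 choose 5) = 3003.

3003


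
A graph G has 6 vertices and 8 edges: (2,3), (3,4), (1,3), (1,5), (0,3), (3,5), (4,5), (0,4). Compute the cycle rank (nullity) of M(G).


Cycle rank (nullity) = |E| - r(M) = |E| - (|V| - c).
|E| = 8, |V| = 6, c = 1.
Nullity = 8 - (6 - 1) = 8 - 5 = 3.

3


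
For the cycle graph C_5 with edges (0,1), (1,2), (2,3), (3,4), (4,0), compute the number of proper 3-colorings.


P(C_5, k) = (k-1)^5 + (-1)^5*(k-1).
P(3) = (2)^5 - 2
= 32 - 2 = 30.

30


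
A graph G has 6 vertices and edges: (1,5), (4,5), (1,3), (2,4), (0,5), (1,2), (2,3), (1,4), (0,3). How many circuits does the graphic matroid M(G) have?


A circuit in a graphic matroid = edge set of a simple cycle.
G has 6 vertices and 9 edges.
Enumerating all minimal edge subsets forming cycles...
Total circuits found: 13.

13


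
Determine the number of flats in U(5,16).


Flats of U(5,16): every subset of size < 5 is a flat, plus E itself.
Count = (16 choose 0) + (16 choose 1) + (16 choose 2) + (16 choose 3) + (16 choose 4) + 1
     = 1 + 16 + 120 + 560 + 1820 + 1
     = 2518.

2518


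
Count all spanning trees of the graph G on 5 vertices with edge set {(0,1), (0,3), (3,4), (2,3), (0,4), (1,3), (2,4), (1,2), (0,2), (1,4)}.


By Kirchhoff's matrix tree theorem, the number of spanning trees equals
the determinant of any cofactor of the Laplacian matrix L.
G has 5 vertices and 10 edges.
Computing the (4 x 4) cofactor determinant gives 125.

125


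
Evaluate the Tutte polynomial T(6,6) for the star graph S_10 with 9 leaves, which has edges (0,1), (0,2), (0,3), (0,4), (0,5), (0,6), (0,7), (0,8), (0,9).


A star on 10 vertices is a tree with 9 edges.
T(x,y) = x^(9) for any tree.
T(6,6) = 6^9 = 10077696.

10077696


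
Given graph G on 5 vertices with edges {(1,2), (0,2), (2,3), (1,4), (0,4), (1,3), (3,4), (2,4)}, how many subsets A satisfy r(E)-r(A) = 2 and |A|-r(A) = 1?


R(x,y) = sum over A in 2^E of x^(r(E)-r(A)) * y^(|A|-r(A)).
G has 5 vertices, 8 edges. r(E) = 4.
Enumerate all 2^8 = 256 subsets.
Count subsets with r(E)-r(A)=2 and |A|-r(A)=1: 5.

5


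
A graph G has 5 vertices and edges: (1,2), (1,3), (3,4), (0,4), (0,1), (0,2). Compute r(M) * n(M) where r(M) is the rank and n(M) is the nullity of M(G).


r(M) = |V| - c = 5 - 1 = 4.
nullity = |E| - r(M) = 6 - 4 = 2.
Product = 4 * 2 = 8.

8


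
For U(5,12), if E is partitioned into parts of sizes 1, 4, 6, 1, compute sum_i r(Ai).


r(Ai) = min(|Ai|, 5) for each part.
Sum = min(1,5) + min(4,5) + min(6,5) + min(1,5)
    = 1 + 4 + 5 + 1
    = 11.

11


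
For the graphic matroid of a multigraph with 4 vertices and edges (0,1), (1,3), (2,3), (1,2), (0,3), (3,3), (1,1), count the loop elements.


In a graphic matroid, a loop is a self-loop edge (u,u) with rank 0.
Examining all 7 edges for self-loops...
Self-loops found: (3,3), (1,1)
Number of loops = 2.

2


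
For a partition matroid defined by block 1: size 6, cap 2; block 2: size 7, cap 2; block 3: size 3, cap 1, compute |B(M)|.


A basis picks exactly ci elements from block i.
Number of bases = product of C(|Si|, ci).
= C(6,2) * C(7,2) * C(3,1)
= 15 * 21 * 3
= 945.

945


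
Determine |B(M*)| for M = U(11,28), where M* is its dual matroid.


The dual of U(r,n) is U(n-r, n) = U(17,28).
Bases of U(17,28) are all (17)-element subsets.
|B(M*)| = C(28,17) = 28! / (17! * 11!) = 21474180.

21474180


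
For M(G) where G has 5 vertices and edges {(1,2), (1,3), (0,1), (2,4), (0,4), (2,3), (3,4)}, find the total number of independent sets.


An independent set in a graphic matroid is an acyclic edge subset.
G has 5 vertices and 7 edges.
Enumerate all 2^7 = 128 subsets, checking for acyclicity.
Total independent sets = 86.

86


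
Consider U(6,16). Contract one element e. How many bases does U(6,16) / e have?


Contracting e from U(6,16) gives U(5,15).
Bases of U(5,15) = C(15,5) = 3003.

3003


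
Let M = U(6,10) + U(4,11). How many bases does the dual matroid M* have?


(M1+M2)* = M1* + M2*.
M1* = U(4,10), bases: C(10,4) = 210.
M2* = U(7,11), bases: C(11,7) = 330.
|B(M*)| = 210 * 330 = 69300.

69300


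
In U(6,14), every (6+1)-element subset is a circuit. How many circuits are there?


In U(6,14), circuits are the (7)-element subsets.
Any set of 7 elements is dependent, and removing any one element gives
an independent set of size 6, so it is a minimal dependent set.
Number of circuits = C(14,7) = 14! / (7! * 7!) = 3432.

3432


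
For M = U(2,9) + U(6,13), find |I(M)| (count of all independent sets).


For a direct sum, |I(M1+M2)| = |I(M1)| * |I(M2)|.
|I(U(2,9))| = sum C(9,k) for k=0..2 = 46.
|I(U(6,13))| = sum C(13,k) for k=0..6 = 4096.
Total = 46 * 4096 = 188416.

188416


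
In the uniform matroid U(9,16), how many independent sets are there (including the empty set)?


Independent sets of U(9,16) are all subsets of size <= 9.
Count = (16 choose 0) + (16 choose 1) + (16 choose 2) + (16 choose 3) + (16 choose 4) + (16 choose 5) + (16 choose 6) + (16 choose 7) + (16 choose 8) + (16 choose 9)
     = 1 + 16 + 120 + 560 + 1820 + 4368 + 8008 + 11440 + 12870 + 11440
     = 50643.

50643


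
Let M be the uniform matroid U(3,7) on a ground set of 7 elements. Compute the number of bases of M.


Bases of U(3,7) are all 3-element subsets of the 7-element ground set.
Number of bases = C(7,3).
C(7,3) = (7 * 6 * 5) / (1 * 2 * 3) = 35.

35


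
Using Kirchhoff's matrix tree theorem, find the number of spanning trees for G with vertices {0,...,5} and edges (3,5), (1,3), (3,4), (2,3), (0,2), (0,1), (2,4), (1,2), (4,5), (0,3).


By Kirchhoff's matrix tree theorem, the number of spanning trees equals
the determinant of any cofactor of the Laplacian matrix L.
G has 6 vertices and 10 edges.
Computing the (5 x 5) cofactor determinant gives 104.

104


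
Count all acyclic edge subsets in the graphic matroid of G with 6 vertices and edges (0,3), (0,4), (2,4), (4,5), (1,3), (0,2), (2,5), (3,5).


An independent set in a graphic matroid is an acyclic edge subset.
G has 6 vertices and 8 edges.
Enumerate all 2^8 = 256 subsets, checking for acyclicity.
Total independent sets = 172.

172


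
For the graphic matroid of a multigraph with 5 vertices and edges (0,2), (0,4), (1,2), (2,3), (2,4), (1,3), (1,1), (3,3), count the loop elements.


In a graphic matroid, a loop is a self-loop edge (u,u) with rank 0.
Examining all 8 edges for self-loops...
Self-loops found: (1,1), (3,3)
Number of loops = 2.

2


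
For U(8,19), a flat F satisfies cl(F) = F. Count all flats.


Flats of U(8,19): every subset of size < 8 is a flat, plus E itself.
Count = (19 choose 0) + (19 choose 1) + (19 choose 2) + (19 choose 3) + (19 choose 4) + (19 choose 5) + (19 choose 6) + (19 choose 7) + 1
     = 1 + 19 + 171 + 969 + 3876 + 11628 + 27132 + 50388 + 1
     = 94185.

94185
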